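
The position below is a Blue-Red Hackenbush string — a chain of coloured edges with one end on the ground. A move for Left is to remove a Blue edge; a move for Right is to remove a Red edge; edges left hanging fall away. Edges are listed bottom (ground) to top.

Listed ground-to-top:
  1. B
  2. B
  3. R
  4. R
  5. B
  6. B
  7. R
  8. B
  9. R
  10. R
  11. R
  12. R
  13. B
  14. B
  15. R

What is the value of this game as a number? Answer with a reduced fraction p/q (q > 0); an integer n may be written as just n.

val(B) = { 0 | · } so 1
val(BB) = { 0, 1 | · } so 2
val(BBR) = { 0, 1 | 2 } so 3/2
val(BBRR) = { 0, 1 | 3/2, 2 } so 5/4
val(BBRRB) = { 0, 1, 5/4 | 3/2, 2 } so 11/8
val(BBRRBB) = { 0, 1, 5/4, 11/8 | 3/2, 2 } so 23/16
val(BBRRBBR) = { 0, 1, 5/4, 11/8 | 23/16, 3/2, 2 } so 45/32
val(BBRRBBRB) = { 0, 1, 5/4, 11/8, 45/32 | 23/16, 3/2, 2 } so 91/64
val(BBRRBBRBR) = { 0, 1, 5/4, 11/8, 45/32 | 91/64, 23/16, 3/2, 2 } so 181/128
val(BBRRBBRBRR) = { 0, 1, 5/4, 11/8, 45/32 | 181/128, 91/64, 23/16, 3/2, 2 } so 361/256
val(BBRRBBRBRRR) = { 0, 1, 5/4, 11/8, 45/32 | 361/256, 181/128, 91/64, 23/16, 3/2, 2 } so 721/512
val(BBRRBBRBRRRR) = { 0, 1, 5/4, 11/8, 45/32 | 721/512, 361/256, 181/128, 91/64, 23/16, 3/2, 2 } so 1441/1024
val(BBRRBBRBRRRRB) = { 0, 1, 5/4, 11/8, 45/32, 1441/1024 | 721/512, 361/256, 181/128, 91/64, 23/16, 3/2, 2 } so 2883/2048
val(BBRRBBRBRRRRBB) = { 0, 1, 5/4, 11/8, 45/32, 1441/1024, 2883/2048 | 721/512, 361/256, 181/128, 91/64, 23/16, 3/2, 2 } so 5767/4096
val(BBRRBBRBRRRRBBR) = { 0, 1, 5/4, 11/8, 45/32, 1441/1024, 2883/2048 | 5767/4096, 721/512, 361/256, 181/128, 91/64, 23/16, 3/2, 2 } so 11533/8192

11533/8192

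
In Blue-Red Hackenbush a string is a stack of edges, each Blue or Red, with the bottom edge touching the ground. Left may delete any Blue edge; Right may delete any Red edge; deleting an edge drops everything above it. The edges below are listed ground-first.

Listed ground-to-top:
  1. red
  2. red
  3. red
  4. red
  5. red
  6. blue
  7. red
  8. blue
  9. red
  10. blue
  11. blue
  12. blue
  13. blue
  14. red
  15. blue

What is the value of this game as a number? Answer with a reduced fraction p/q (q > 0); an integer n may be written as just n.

Prefix values for red red red red red blue red blue red blue blue blue blue red blue via {L|R} + simplicity:
val(r) = {  | 0 } → -1
val(rr) = {  | -1 0 } → -2
val(rrr) = {  | -2 -1 0 } → -3
val(rrrr) = {  | -3 -2 -1 0 } → -4
val(rrrrr) = {  | -4 -3 -2 -1 0 } → -5
val(rrrrrb) = { -5 | -4 -3 -2 -1 0 } → -9/2
val(rrrrrbr) = { -5 | -9/2 -4 -3 -2 -1 0 } → -19/4
val(rrrrrbrb) = { -5 -19/4 | -9/2 -4 -3 -2 -1 0 } → -37/8
val(rrrrrbrbr) = { -5 -19/4 | -37/8 -9/2 -4 -3 -2 -1 0 } → -75/16
val(rrrrrbrbrb) = { -5 -19/4 -75/16 | -37/8 -9/2 -4 -3 -2 -1 0 } → -149/32
val(rrrrrbrbrbb) = { -5 -19/4 -75/16 -149/32 | -37/8 -9/2 -4 -3 -2 -1 0 } → -297/64
val(rrrrrbrbrbbb) = { -5 -19/4 -75/16 -149/32 -297/64 | -37/8 -9/2 -4 -3 -2 -1 0 } → -593/128
val(rrrrrbrbrbbbb) = { -5 -19/4 -75/16 -149/32 -297/64 -593/128 | -37/8 -9/2 -4 -3 -2 -1 0 } → -1185/256
val(rrrrrbrbrbbbbr) = { -5 -19/4 -75/16 -149/32 -297/64 -593/128 | -1185/256 -37/8 -9/2 -4 -3 -2 -1 0 } → -2371/512
val(rrrrrbrbrbbbbrb) = { -5 -19/4 -75/16 -149/32 -297/64 -593/128 -2371/512 | -1185/256 -37/8 -9/2 -4 -3 -2 -1 0 } → -4741/1024

-4741/1024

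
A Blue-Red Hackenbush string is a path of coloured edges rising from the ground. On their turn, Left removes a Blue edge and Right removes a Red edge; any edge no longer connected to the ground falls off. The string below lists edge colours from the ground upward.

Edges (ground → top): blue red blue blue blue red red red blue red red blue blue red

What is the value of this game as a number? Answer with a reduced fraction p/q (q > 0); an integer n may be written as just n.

1 of 14 · b · max L 0 · min R +∞ = 1
2 of 14 · br · max L 0 · min R 1 = 1/2
3 of 14 · brb · max L 1/2 · min R 1 = 3/4
4 of 14 · brbb · max L 3/4 · min R 1 = 7/8
5 of 14 · brbbb · max L 7/8 · min R 1 = 15/16
6 of 14 · brbbbr · max L 7/8 · min R 15/16 = 29/32
7 of 14 · brbbbrr · max L 7/8 · min R 29/32 = 57/64
8 of 14 · brbbbrrr · max L 7/8 · min R 57/64 = 113/128
9 of 14 · brbbbrrrb · max L 113/128 · min R 57/64 = 227/256
10 of 14 · brbbbrrrbr · max L 113/128 · min R 227/256 = 453/512
11 of 14 · brbbbrrrbrr · max L 113/128 · min R 453/512 = 905/1024
12 of 14 · brbbbrrrbrrb · max L 905/1024 · min R 453/512 = 1811/2048
13 of 14 · brbbbrrrbrrbb · max L 1811/2048 · min R 453/512 = 3623/4096
14 of 14 · brbbbrrrbrrbbr · max L 1811/2048 · min R 3623/4096 = 7245/8192

7245/8192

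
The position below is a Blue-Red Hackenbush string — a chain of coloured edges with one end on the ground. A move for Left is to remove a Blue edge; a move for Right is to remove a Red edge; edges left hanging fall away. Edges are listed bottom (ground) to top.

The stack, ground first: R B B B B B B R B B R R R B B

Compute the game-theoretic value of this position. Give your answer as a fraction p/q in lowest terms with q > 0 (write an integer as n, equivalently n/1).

-313/16384

G(R) = {  | 0 } gives -1
G(RB) = { -1 | 0 } gives -1/2
G(RBB) = { -1 -1/2 | 0 } gives -1/4
G(RBBB) = { -1 -1/2 -1/4 | 0 } gives -1/8
G(RBBBB) = { -1 -1/2 -1/4 -1/8 | 0 } gives -1/16
G(RBBBBB) = { -1 -1/2 -1/4 -1/8 -1/16 | 0 } gives -1/32
G(RBBBBBB) = { -1 -1/2 -1/4 -1/8 -1/16 -1/32 | 0 } gives -1/64
G(RBBBBBBR) = { -1 -1/2 -1/4 -1/8 -1/16 -1/32 | -1/64 0 } gives -3/128
G(RBBBBBBRB) = { -1 -1/2 -1/4 -1/8 -1/16 -1/32 -3/128 | -1/64 0 } gives -5/256
G(RBBBBBBRBB) = { -1 -1/2 -1/4 -1/8 -1/16 -1/32 -3/128 -5/256 | -1/64 0 } gives -9/512
G(RBBBBBBRBBR) = { -1 -1/2 -1/4 -1/8 -1/16 -1/32 -3/128 -5/256 | -9/512 -1/64 0 } gives -19/1024
G(RBBBBBBRBBRR) = { -1 -1/2 -1/4 -1/8 -1/16 -1/32 -3/128 -5/256 | -19/1024 -9/512 -1/64 0 } gives -39/2048
G(RBBBBBBRBBRRR) = { -1 -1/2 -1/4 -1/8 -1/16 -1/32 -3/128 -5/256 | -39/2048 -19/1024 -9/512 -1/64 0 } gives -79/4096
G(RBBBBBBRBBRRRB) = { -1 -1/2 -1/4 -1/8 -1/16 -1/32 -3/128 -5/256 -79/4096 | -39/2048 -19/1024 -9/512 -1/64 0 } gives -157/8192
G(RBBBBBBRBBRRRBB) = { -1 -1/2 -1/4 -1/8 -1/16 -1/32 -3/128 -5/256 -79/4096 -157/8192 | -39/2048 -19/1024 -9/512 -1/64 0 } gives -313/16384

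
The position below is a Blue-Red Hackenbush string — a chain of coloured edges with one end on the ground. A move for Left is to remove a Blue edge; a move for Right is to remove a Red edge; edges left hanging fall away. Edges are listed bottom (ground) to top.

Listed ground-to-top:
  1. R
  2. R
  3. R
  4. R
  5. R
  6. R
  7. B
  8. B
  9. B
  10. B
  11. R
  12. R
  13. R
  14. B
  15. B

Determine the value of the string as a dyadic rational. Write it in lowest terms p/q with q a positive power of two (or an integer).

Prefix values for R R R R R R B B B B R R R B B via {L|R} + simplicity:
1 of 15 · R · max L −∞ · min R 0 gives -1
2 of 15 · RR · max L −∞ · min R -1 gives -2
3 of 15 · RRR · max L −∞ · min R -2 gives -3
4 of 15 · RRRR · max L −∞ · min R -3 gives -4
5 of 15 · RRRRR · max L −∞ · min R -4 gives -5
6 of 15 · RRRRRR · max L −∞ · min R -5 gives -6
7 of 15 · RRRRRRB · max L -6 · min R -5 gives -11/2
8 of 15 · RRRRRRBB · max L -11/2 · min R -5 gives -21/4
9 of 15 · RRRRRRBBB · max L -21/4 · min R -5 gives -41/8
10 of 15 · RRRRRRBBBB · max L -41/8 · min R -5 gives -81/16
11 of 15 · RRRRRRBBBBR · max L -41/8 · min R -81/16 gives -163/32
12 of 15 · RRRRRRBBBBRR · max L -41/8 · min R -163/32 gives -327/64
13 of 15 · RRRRRRBBBBRRR · max L -41/8 · min R -327/64 gives -655/128
14 of 15 · RRRRRRBBBBRRRB · max L -655/128 · min R -327/64 gives -1309/256
15 of 15 · RRRRRRBBBBRRRBB · max L -1309/256 · min R -327/64 gives -2617/512

-2617/512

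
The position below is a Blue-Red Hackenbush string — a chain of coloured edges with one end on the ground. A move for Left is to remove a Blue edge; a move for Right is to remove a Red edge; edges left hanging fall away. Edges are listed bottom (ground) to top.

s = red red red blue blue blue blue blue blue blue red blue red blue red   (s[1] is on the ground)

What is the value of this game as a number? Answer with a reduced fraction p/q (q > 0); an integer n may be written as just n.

Build val(s[:k]) for k = 1..15, string s = red red red blue blue blue blue blue blue blue red blue red blue red.
val(r) = { — | 0 } = -1
val(rr) = { — | -1, 0 } = -2
val(rrr) = { — | -2, -1, 0 } = -3
val(rrrb) = { -3 | -2, -1, 0 } = -5/2
val(rrrbb) = { -3, -5/2 | -2, -1, 0 } = -9/4
val(rrrbbb) = { -3, -5/2, -9/4 | -2, -1, 0 } = -17/8
val(rrrbbbb) = { -3, -5/2, -9/4, -17/8 | -2, -1, 0 } = -33/16
val(rrrbbbbb) = { -3, -5/2, -9/4, -17/8, -33/16 | -2, -1, 0 } = -65/32
val(rrrbbbbbb) = { -3, -5/2, -9/4, -17/8, -33/16, -65/32 | -2, -1, 0 } = -129/64
val(rrrbbbbbbb) = { -3, -5/2, -9/4, -17/8, -33/16, -65/32, -129/64 | -2, -1, 0 } = -257/128
val(rrrbbbbbbbr) = { -3, -5/2, -9/4, -17/8, -33/16, -65/32, -129/64 | -257/128, -2, -1, 0 } = -515/256
val(rrrbbbbbbbrb) = { -3, -5/2, -9/4, -17/8, -33/16, -65/32, -129/64, -515/256 | -257/128, -2, -1, 0 } = -1029/512
val(rrrbbbbbbbrbr) = { -3, -5/2, -9/4, -17/8, -33/16, -65/32, -129/64, -515/256 | -1029/512, -257/128, -2, -1, 0 } = -2059/1024
val(rrrbbbbbbbrbrb) = { -3, -5/2, -9/4, -17/8, -33/16, -65/32, -129/64, -515/256, -2059/1024 | -1029/512, -257/128, -2, -1, 0 } = -4117/2048
val(rrrbbbbbbbrbrbr) = { -3, -5/2, -9/4, -17/8, -33/16, -65/32, -129/64, -515/256, -2059/1024 | -4117/2048, -1029/512, -257/128, -2, -1, 0 } = -8235/4096

-8235/4096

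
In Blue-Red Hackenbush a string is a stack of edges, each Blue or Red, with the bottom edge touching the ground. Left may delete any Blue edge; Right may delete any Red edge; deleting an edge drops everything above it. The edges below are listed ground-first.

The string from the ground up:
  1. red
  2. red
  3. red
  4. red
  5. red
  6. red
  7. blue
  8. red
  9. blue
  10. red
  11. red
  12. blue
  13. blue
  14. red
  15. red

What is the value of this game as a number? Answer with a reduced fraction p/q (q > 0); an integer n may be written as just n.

-2919/512

Build val(s[:k]) for k = 1..15, string s = red red red red red red blue red blue red red blue blue red red.
step 1: add red to get r; options L={ (no moves) } R={ 0 } → -1
step 2: add red to get rr; options L={ (no moves) } R={ -1,0 } → -2
step 3: add red to get rrr; options L={ (no moves) } R={ -2,-1,0 } → -3
step 4: add red to get rrrr; options L={ (no moves) } R={ -3,-2,-1,0 } → -4
step 5: add red to get rrrrr; options L={ (no moves) } R={ -4,-3,-2,-1,0 } → -5
step 6: add red to get rrrrrr; options L={ (no moves) } R={ -5,-4,-3,-2,-1,0 } → -6
step 7: add blue to get rrrrrrb; options L={ -6 } R={ -5,-4,-3,-2,-1,0 } → -11/2
step 8: add red to get rrrrrrbr; options L={ -6 } R={ -11/2,-5,-4,-3,-2,-1,0 } → -23/4
step 9: add blue to get rrrrrrbrb; options L={ -6,-23/4 } R={ -11/2,-5,-4,-3,-2,-1,0 } → -45/8
step 10: add red to get rrrrrrbrbr; options L={ -6,-23/4 } R={ -45/8,-11/2,-5,-4,-3,-2,-1,0 } → -91/16
step 11: add red to get rrrrrrbrbrr; options L={ -6,-23/4 } R={ -91/16,-45/8,-11/2,-5,-4,-3,-2,-1,0 } → -183/32
step 12: add blue to get rrrrrrbrbrrb; options L={ -6,-23/4,-183/32 } R={ -91/16,-45/8,-11/2,-5,-4,-3,-2,-1,0 } → -365/64
step 13: add blue to get rrrrrrbrbrrbb; options L={ -6,-23/4,-183/32,-365/64 } R={ -91/16,-45/8,-11/2,-5,-4,-3,-2,-1,0 } → -729/128
step 14: add red to get rrrrrrbrbrrbbr; options L={ -6,-23/4,-183/32,-365/64 } R={ -729/128,-91/16,-45/8,-11/2,-5,-4,-3,-2,-1,0 } → -1459/256
step 15: add red to get rrrrrrbrbrrbbrr; options L={ -6,-23/4,-183/32,-365/64 } R={ -1459/256,-729/128,-91/16,-45/8,-11/2,-5,-4,-3,-2,-1,0 } → -2919/512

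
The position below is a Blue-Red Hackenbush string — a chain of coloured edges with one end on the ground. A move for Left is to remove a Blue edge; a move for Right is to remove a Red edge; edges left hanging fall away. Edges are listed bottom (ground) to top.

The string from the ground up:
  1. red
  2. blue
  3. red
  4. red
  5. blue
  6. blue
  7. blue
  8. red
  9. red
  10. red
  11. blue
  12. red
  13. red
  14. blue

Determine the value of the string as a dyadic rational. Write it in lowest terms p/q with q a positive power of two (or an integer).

step 1: add red to get r; options L={ (no moves) } R={ 0 } — -1
step 2: add blue to get rb; options L={ -1 } R={ 0 } — -1/2
step 3: add red to get rbr; options L={ -1 } R={ -1/2, 0 } — -3/4
step 4: add red to get rbrr; options L={ -1 } R={ -3/4, -1/2, 0 } — -7/8
step 5: add blue to get rbrrb; options L={ -1, -7/8 } R={ -3/4, -1/2, 0 } — -13/16
step 6: add blue to get rbrrbb; options L={ -1, -7/8, -13/16 } R={ -3/4, -1/2, 0 } — -25/32
step 7: add blue to get rbrrbbb; options L={ -1, -7/8, -13/16, -25/32 } R={ -3/4, -1/2, 0 } — -49/64
step 8: add red to get rbrrbbbr; options L={ -1, -7/8, -13/16, -25/32 } R={ -49/64, -3/4, -1/2, 0 } — -99/128
step 9: add red to get rbrrbbbrr; options L={ -1, -7/8, -13/16, -25/32 } R={ -99/128, -49/64, -3/4, -1/2, 0 } — -199/256
step 10: add red to get rbrrbbbrrr; options L={ -1, -7/8, -13/16, -25/32 } R={ -199/256, -99/128, -49/64, -3/4, -1/2, 0 } — -399/512
step 11: add blue to get rbrrbbbrrrb; options L={ -1, -7/8, -13/16, -25/32, -399/512 } R={ -199/256, -99/128, -49/64, -3/4, -1/2, 0 } — -797/1024
step 12: add red to get rbrrbbbrrrbr; options L={ -1, -7/8, -13/16, -25/32, -399/512 } R={ -797/1024, -199/256, -99/128, -49/64, -3/4, -1/2, 0 } — -1595/2048
step 13: add red to get rbrrbbbrrrbrr; options L={ -1, -7/8, -13/16, -25/32, -399/512 } R={ -1595/2048, -797/1024, -199/256, -99/128, -49/64, -3/4, -1/2, 0 } — -3191/4096
step 14: add blue to get rbrrbbbrrrbrrb; options L={ -1, -7/8, -13/16, -25/32, -399/512, -3191/4096 } R={ -1595/2048, -797/1024, -199/256, -99/128, -49/64, -3/4, -1/2, 0 } — -6381/8192

-6381/8192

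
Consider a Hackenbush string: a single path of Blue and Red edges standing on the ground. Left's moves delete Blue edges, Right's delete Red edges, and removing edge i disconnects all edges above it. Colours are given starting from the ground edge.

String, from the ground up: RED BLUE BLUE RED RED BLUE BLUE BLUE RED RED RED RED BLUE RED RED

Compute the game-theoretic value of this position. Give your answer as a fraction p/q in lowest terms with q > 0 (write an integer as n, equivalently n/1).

value(R) = { — | 0 } — -1
value(RB) = { -1 | 0 } — -1/2
value(RBB) = { -1, -1/2 | 0 } — -1/4
value(RBBR) = { -1, -1/2 | -1/4, 0 } — -3/8
value(RBBRR) = { -1, -1/2 | -3/8, -1/4, 0 } — -7/16
value(RBBRRB) = { -1, -1/2, -7/16 | -3/8, -1/4, 0 } — -13/32
value(RBBRRBB) = { -1, -1/2, -7/16, -13/32 | -3/8, -1/4, 0 } — -25/64
value(RBBRRBBB) = { -1, -1/2, -7/16, -13/32, -25/64 | -3/8, -1/4, 0 } — -49/128
value(RBBRRBBBR) = { -1, -1/2, -7/16, -13/32, -25/64 | -49/128, -3/8, -1/4, 0 } — -99/256
value(RBBRRBBBRR) = { -1, -1/2, -7/16, -13/32, -25/64 | -99/256, -49/128, -3/8, -1/4, 0 } — -199/512
value(RBBRRBBBRRR) = { -1, -1/2, -7/16, -13/32, -25/64 | -199/512, -99/256, -49/128, -3/8, -1/4, 0 } — -399/1024
value(RBBRRBBBRRRR) = { -1, -1/2, -7/16, -13/32, -25/64 | -399/1024, -199/512, -99/256, -49/128, -3/8, -1/4, 0 } — -799/2048
value(RBBRRBBBRRRRB) = { -1, -1/2, -7/16, -13/32, -25/64, -799/2048 | -399/1024, -199/512, -99/256, -49/128, -3/8, -1/4, 0 } — -1597/4096
value(RBBRRBBBRRRRBR) = { -1, -1/2, -7/16, -13/32, -25/64, -799/2048 | -1597/4096, -399/1024, -199/512, -99/256, -49/128, -3/8, -1/4, 0 } — -3195/8192
value(RBBRRBBBRRRRBRR) = { -1, -1/2, -7/16, -13/32, -25/64, -799/2048 | -3195/8192, -1597/4096, -399/1024, -199/512, -99/256, -49/128, -3/8, -1/4, 0 } — -6391/16384

-6391/16384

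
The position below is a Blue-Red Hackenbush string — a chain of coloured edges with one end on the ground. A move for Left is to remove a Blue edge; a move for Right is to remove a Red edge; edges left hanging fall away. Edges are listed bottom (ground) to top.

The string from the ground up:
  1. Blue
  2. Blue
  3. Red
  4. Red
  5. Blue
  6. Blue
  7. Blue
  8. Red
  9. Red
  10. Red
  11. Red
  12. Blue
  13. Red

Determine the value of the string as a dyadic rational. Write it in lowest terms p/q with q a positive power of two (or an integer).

value_1 [B]  L=[0]  R=[∅]  → 1
value_2 [BB]  L=[0,1]  R=[∅]  → 2
value_3 [BBR]  L=[0,1]  R=[2]  → 3/2
value_4 [BBRR]  L=[0,1]  R=[3/2,2]  → 5/4
value_5 [BBRRB]  L=[0,1,5/4]  R=[3/2,2]  → 11/8
value_6 [BBRRBB]  L=[0,1,5/4,11/8]  R=[3/2,2]  → 23/16
value_7 [BBRRBBB]  L=[0,1,5/4,11/8,23/16]  R=[3/2,2]  → 47/32
value_8 [BBRRBBBR]  L=[0,1,5/4,11/8,23/16]  R=[47/32,3/2,2]  → 93/64
value_9 [BBRRBBBRR]  L=[0,1,5/4,11/8,23/16]  R=[93/64,47/32,3/2,2]  → 185/128
value_10 [BBRRBBBRRR]  L=[0,1,5/4,11/8,23/16]  R=[185/128,93/64,47/32,3/2,2]  → 369/256
value_11 [BBRRBBBRRRR]  L=[0,1,5/4,11/8,23/16]  R=[369/256,185/128,93/64,47/32,3/2,2]  → 737/512
value_12 [BBRRBBBRRRRB]  L=[0,1,5/4,11/8,23/16,737/512]  R=[369/256,185/128,93/64,47/32,3/2,2]  → 1475/1024
value_13 [BBRRBBBRRRRBR]  L=[0,1,5/4,11/8,23/16,737/512]  R=[1475/1024,369/256,185/128,93/64,47/32,3/2,2]  → 2949/2048

2949/2048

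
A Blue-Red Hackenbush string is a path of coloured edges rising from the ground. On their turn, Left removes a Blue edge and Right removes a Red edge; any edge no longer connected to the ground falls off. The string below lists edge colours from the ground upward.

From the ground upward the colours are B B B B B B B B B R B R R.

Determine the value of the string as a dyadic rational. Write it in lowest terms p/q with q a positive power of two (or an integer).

137/16

step 1: add B to get B; options L={ 0 } R={  } so 1
step 2: add B to get BB; options L={ 0 1 } R={  } so 2
step 3: add B to get BBB; options L={ 0 1 2 } R={  } so 3
step 4: add B to get BBBB; options L={ 0 1 2 3 } R={  } so 4
step 5: add B to get BBBBB; options L={ 0 1 2 3 4 } R={  } so 5
step 6: add B to get BBBBBB; options L={ 0 1 2 3 4 5 } R={  } so 6
step 7: add B to get BBBBBBB; options L={ 0 1 2 3 4 5 6 } R={  } so 7
step 8: add B to get BBBBBBBB; options L={ 0 1 2 3 4 5 6 7 } R={  } so 8
step 9: add B to get BBBBBBBBB; options L={ 0 1 2 3 4 5 6 7 8 } R={  } so 9
step 10: add R to get BBBBBBBBBR; options L={ 0 1 2 3 4 5 6 7 8 } R={ 9 } so 17/2
step 11: add B to get BBBBBBBBBRB; options L={ 0 1 2 3 4 5 6 7 8 17/2 } R={ 9 } so 35/4
step 12: add R to get BBBBBBBBBRBR; options L={ 0 1 2 3 4 5 6 7 8 17/2 } R={ 35/4 9 } so 69/8
step 13: add R to get BBBBBBBBBRBRR; options L={ 0 1 2 3 4 5 6 7 8 17/2 } R={ 69/8 35/4 9 } so 137/16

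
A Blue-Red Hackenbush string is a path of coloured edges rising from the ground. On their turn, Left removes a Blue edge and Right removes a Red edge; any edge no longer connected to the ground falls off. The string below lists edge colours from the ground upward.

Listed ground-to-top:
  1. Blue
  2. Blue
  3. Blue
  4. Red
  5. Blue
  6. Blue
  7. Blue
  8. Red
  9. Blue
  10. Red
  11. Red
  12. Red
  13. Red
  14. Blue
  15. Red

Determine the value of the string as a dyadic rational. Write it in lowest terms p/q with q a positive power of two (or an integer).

Prefix values for Blue Blue Blue Red Blue Blue Blue Red Blue Red Red Red Red Blue Red via {L|R} + simplicity:
step 1: add Blue to get B; options L={ 0 } R={ — } ⇒ 1
step 2: add Blue to get BB; options L={ 0 1 } R={ — } ⇒ 2
step 3: add Blue to get BBB; options L={ 0 1 2 } R={ — } ⇒ 3
step 4: add Red to get BBBR; options L={ 0 1 2 } R={ 3 } ⇒ 5/2
step 5: add Blue to get BBBRB; options L={ 0 1 2 5/2 } R={ 3 } ⇒ 11/4
step 6: add Blue to get BBBRBB; options L={ 0 1 2 5/2 11/4 } R={ 3 } ⇒ 23/8
step 7: add Blue to get BBBRBBB; options L={ 0 1 2 5/2 11/4 23/8 } R={ 3 } ⇒ 47/16
step 8: add Red to get BBBRBBBR; options L={ 0 1 2 5/2 11/4 23/8 } R={ 47/16 3 } ⇒ 93/32
step 9: add Blue to get BBBRBBBRB; options L={ 0 1 2 5/2 11/4 23/8 93/32 } R={ 47/16 3 } ⇒ 187/64
step 10: add Red to get BBBRBBBRBR; options L={ 0 1 2 5/2 11/4 23/8 93/32 } R={ 187/64 47/16 3 } ⇒ 373/128
step 11: add Red to get BBBRBBBRBRR; options L={ 0 1 2 5/2 11/4 23/8 93/32 } R={ 373/128 187/64 47/16 3 } ⇒ 745/256
step 12: add Red to get BBBRBBBRBRRR; options L={ 0 1 2 5/2 11/4 23/8 93/32 } R={ 745/256 373/128 187/64 47/16 3 } ⇒ 1489/512
step 13: add Red to get BBBRBBBRBRRRR; options L={ 0 1 2 5/2 11/4 23/8 93/32 } R={ 1489/512 745/256 373/128 187/64 47/16 3 } ⇒ 2977/1024
step 14: add Blue to get BBBRBBBRBRRRRB; options L={ 0 1 2 5/2 11/4 23/8 93/32 2977/1024 } R={ 1489/512 745/256 373/128 187/64 47/16 3 } ⇒ 5955/2048
step 15: add Red to get BBBRBBBRBRRRRBR; options L={ 0 1 2 5/2 11/4 23/8 93/32 2977/1024 } R={ 5955/2048 1489/512 745/256 373/128 187/64 47/16 3 } ⇒ 11909/4096

11909/4096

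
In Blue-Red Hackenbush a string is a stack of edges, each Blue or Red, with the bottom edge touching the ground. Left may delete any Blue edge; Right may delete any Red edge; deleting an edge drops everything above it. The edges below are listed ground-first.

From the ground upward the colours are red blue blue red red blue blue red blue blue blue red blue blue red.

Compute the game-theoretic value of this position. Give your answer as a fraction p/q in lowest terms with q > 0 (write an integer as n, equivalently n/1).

G_1 [r]  L=[·]  R=[0]  ⇒ -1
G_2 [rb]  L=[-1]  R=[0]  ⇒ -1/2
G_3 [rbb]  L=[-1 -1/2]  R=[0]  ⇒ -1/4
G_4 [rbbr]  L=[-1 -1/2]  R=[-1/4 0]  ⇒ -3/8
G_5 [rbbrr]  L=[-1 -1/2]  R=[-3/8 -1/4 0]  ⇒ -7/16
G_6 [rbbrrb]  L=[-1 -1/2 -7/16]  R=[-3/8 -1/4 0]  ⇒ -13/32
G_7 [rbbrrbb]  L=[-1 -1/2 -7/16 -13/32]  R=[-3/8 -1/4 0]  ⇒ -25/64
G_8 [rbbrrbbr]  L=[-1 -1/2 -7/16 -13/32]  R=[-25/64 -3/8 -1/4 0]  ⇒ -51/128
G_9 [rbbrrbbrb]  L=[-1 -1/2 -7/16 -13/32 -51/128]  R=[-25/64 -3/8 -1/4 0]  ⇒ -101/256
G_10 [rbbrrbbrbb]  L=[-1 -1/2 -7/16 -13/32 -51/128 -101/256]  R=[-25/64 -3/8 -1/4 0]  ⇒ -201/512
G_11 [rbbrrbbrbbb]  L=[-1 -1/2 -7/16 -13/32 -51/128 -101/256 -201/512]  R=[-25/64 -3/8 -1/4 0]  ⇒ -401/1024
G_12 [rbbrrbbrbbbr]  L=[-1 -1/2 -7/16 -13/32 -51/128 -101/256 -201/512]  R=[-401/1024 -25/64 -3/8 -1/4 0]  ⇒ -803/2048
G_13 [rbbrrbbrbbbrb]  L=[-1 -1/2 -7/16 -13/32 -51/128 -101/256 -201/512 -803/2048]  R=[-401/1024 -25/64 -3/8 -1/4 0]  ⇒ -1605/4096
G_14 [rbbrrbbrbbbrbb]  L=[-1 -1/2 -7/16 -13/32 -51/128 -101/256 -201/512 -803/2048 -1605/4096]  R=[-401/1024 -25/64 -3/8 -1/4 0]  ⇒ -3209/8192
G_15 [rbbrrbbrbbbrbbr]  L=[-1 -1/2 -7/16 -13/32 -51/128 -101/256 -201/512 -803/2048 -1605/4096]  R=[-3209/8192 -401/1024 -25/64 -3/8 -1/4 0]  ⇒ -6419/16384

-6419/16384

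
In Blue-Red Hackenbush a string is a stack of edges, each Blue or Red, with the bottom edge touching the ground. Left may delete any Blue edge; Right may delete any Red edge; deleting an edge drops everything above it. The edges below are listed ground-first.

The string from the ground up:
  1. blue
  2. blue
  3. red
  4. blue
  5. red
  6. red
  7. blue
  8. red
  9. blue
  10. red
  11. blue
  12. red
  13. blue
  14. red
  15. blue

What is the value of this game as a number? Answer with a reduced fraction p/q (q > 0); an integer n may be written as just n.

12971/8192

Build value(s[:k]) for k = 1..15, string s = blue blue red blue red red blue red blue red blue red blue red blue.
step 1: add blue to get b; options L={ 0 } R={ none } gives 1
step 2: add blue to get bb; options L={ 0; 1 } R={ none } gives 2
step 3: add red to get bbr; options L={ 0; 1 } R={ 2 } gives 3/2
step 4: add blue to get bbrb; options L={ 0; 1; 3/2 } R={ 2 } gives 7/4
step 5: add red to get bbrbr; options L={ 0; 1; 3/2 } R={ 7/4; 2 } gives 13/8
step 6: add red to get bbrbrr; options L={ 0; 1; 3/2 } R={ 13/8; 7/4; 2 } gives 25/16
step 7: add blue to get bbrbrrb; options L={ 0; 1; 3/2; 25/16 } R={ 13/8; 7/4; 2 } gives 51/32
step 8: add red to get bbrbrrbr; options L={ 0; 1; 3/2; 25/16 } R={ 51/32; 13/8; 7/4; 2 } gives 101/64
step 9: add blue to get bbrbrrbrb; options L={ 0; 1; 3/2; 25/16; 101/64 } R={ 51/32; 13/8; 7/4; 2 } gives 203/128
step 10: add red to get bbrbrrbrbr; options L={ 0; 1; 3/2; 25/16; 101/64 } R={ 203/128; 51/32; 13/8; 7/4; 2 } gives 405/256
step 11: add blue to get bbrbrrbrbrb; options L={ 0; 1; 3/2; 25/16; 101/64; 405/256 } R={ 203/128; 51/32; 13/8; 7/4; 2 } gives 811/512
step 12: add red to get bbrbrrbrbrbr; options L={ 0; 1; 3/2; 25/16; 101/64; 405/256 } R={ 811/512; 203/128; 51/32; 13/8; 7/4; 2 } gives 1621/1024
step 13: add blue to get bbrbrrbrbrbrb; options L={ 0; 1; 3/2; 25/16; 101/64; 405/256; 1621/1024 } R={ 811/512; 203/128; 51/32; 13/8; 7/4; 2 } gives 3243/2048
step 14: add red to get bbrbrrbrbrbrbr; options L={ 0; 1; 3/2; 25/16; 101/64; 405/256; 1621/1024 } R={ 3243/2048; 811/512; 203/128; 51/32; 13/8; 7/4; 2 } gives 6485/4096
step 15: add blue to get bbrbrrbrbrbrbrb; options L={ 0; 1; 3/2; 25/16; 101/64; 405/256; 1621/1024; 6485/4096 } R={ 3243/2048; 811/512; 203/128; 51/32; 13/8; 7/4; 2 } gives 12971/8192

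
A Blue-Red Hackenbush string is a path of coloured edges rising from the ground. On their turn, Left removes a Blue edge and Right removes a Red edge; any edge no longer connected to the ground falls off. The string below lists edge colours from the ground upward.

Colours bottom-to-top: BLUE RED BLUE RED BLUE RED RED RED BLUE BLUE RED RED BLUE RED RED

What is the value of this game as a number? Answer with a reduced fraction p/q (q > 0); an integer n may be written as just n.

10441/16384

B: Left { 0 }, Right { — } = simplest 1
BR: Left { 0 }, Right { 1 } = simplest 1/2
BRB: Left { 0 1/2 }, Right { 1 } = simplest 3/4
BRBR: Left { 0 1/2 }, Right { 3/4 1 } = simplest 5/8
BRBRB: Left { 0 1/2 5/8 }, Right { 3/4 1 } = simplest 11/16
BRBRBR: Left { 0 1/2 5/8 }, Right { 11/16 3/4 1 } = simplest 21/32
BRBRBRR: Left { 0 1/2 5/8 }, Right { 21/32 11/16 3/4 1 } = simplest 41/64
BRBRBRRR: Left { 0 1/2 5/8 }, Right { 41/64 21/32 11/16 3/4 1 } = simplest 81/128
BRBRBRRRB: Left { 0 1/2 5/8 81/128 }, Right { 41/64 21/32 11/16 3/4 1 } = simplest 163/256
BRBRBRRRBB: Left { 0 1/2 5/8 81/128 163/256 }, Right { 41/64 21/32 11/16 3/4 1 } = simplest 327/512
BRBRBRRRBBR: Left { 0 1/2 5/8 81/128 163/256 }, Right { 327/512 41/64 21/32 11/16 3/4 1 } = simplest 653/1024
BRBRBRRRBBRR: Left { 0 1/2 5/8 81/128 163/256 }, Right { 653/1024 327/512 41/64 21/32 11/16 3/4 1 } = simplest 1305/2048
BRBRBRRRBBRRB: Left { 0 1/2 5/8 81/128 163/256 1305/2048 }, Right { 653/1024 327/512 41/64 21/32 11/16 3/4 1 } = simplest 2611/4096
BRBRBRRRBBRRBR: Left { 0 1/2 5/8 81/128 163/256 1305/2048 }, Right { 2611/4096 653/1024 327/512 41/64 21/32 11/16 3/4 1 } = simplest 5221/8192
BRBRBRRRBBRRBRR: Left { 0 1/2 5/8 81/128 163/256 1305/2048 }, Right { 5221/8192 2611/4096 653/1024 327/512 41/64 21/32 11/16 3/4 1 } = simplest 10441/16384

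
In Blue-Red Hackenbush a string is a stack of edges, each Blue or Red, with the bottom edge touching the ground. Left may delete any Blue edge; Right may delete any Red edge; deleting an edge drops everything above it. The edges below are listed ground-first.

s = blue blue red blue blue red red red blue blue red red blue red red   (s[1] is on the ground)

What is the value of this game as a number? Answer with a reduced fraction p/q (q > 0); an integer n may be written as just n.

step 1: add blue to get b; options L={ 0 } R={ ∅ } — 1
step 2: add blue to get bb; options L={ 0, 1 } R={ ∅ } — 2
step 3: add red to get bbr; options L={ 0, 1 } R={ 2 } — 3/2
step 4: add blue to get bbrb; options L={ 0, 1, 3/2 } R={ 2 } — 7/4
step 5: add blue to get bbrbb; options L={ 0, 1, 3/2, 7/4 } R={ 2 } — 15/8
step 6: add red to get bbrbbr; options L={ 0, 1, 3/2, 7/4 } R={ 15/8, 2 } — 29/16
step 7: add red to get bbrbbrr; options L={ 0, 1, 3/2, 7/4 } R={ 29/16, 15/8, 2 } — 57/32
step 8: add red to get bbrbbrrr; options L={ 0, 1, 3/2, 7/4 } R={ 57/32, 29/16, 15/8, 2 } — 113/64
step 9: add blue to get bbrbbrrrb; options L={ 0, 1, 3/2, 7/4, 113/64 } R={ 57/32, 29/16, 15/8, 2 } — 227/128
step 10: add blue to get bbrbbrrrbb; options L={ 0, 1, 3/2, 7/4, 113/64, 227/128 } R={ 57/32, 29/16, 15/8, 2 } — 455/256
step 11: add red to get bbrbbrrrbbr; options L={ 0, 1, 3/2, 7/4, 113/64, 227/128 } R={ 455/256, 57/32, 29/16, 15/8, 2 } — 909/512
step 12: add red to get bbrbbrrrbbrr; options L={ 0, 1, 3/2, 7/4, 113/64, 227/128 } R={ 909/512, 455/256, 57/32, 29/16, 15/8, 2 } — 1817/1024
step 13: add blue to get bbrbbrrrbbrrb; options L={ 0, 1, 3/2, 7/4, 113/64, 227/128, 1817/1024 } R={ 909/512, 455/256, 57/32, 29/16, 15/8, 2 } — 3635/2048
step 14: add red to get bbrbbrrrbbrrbr; options L={ 0, 1, 3/2, 7/4, 113/64, 227/128, 1817/1024 } R={ 3635/2048, 909/512, 455/256, 57/32, 29/16, 15/8, 2 } — 7269/4096
step 15: add red to get bbrbbrrrbbrrbrr; options L={ 0, 1, 3/2, 7/4, 113/64, 227/128, 1817/1024 } R={ 7269/4096, 3635/2048, 909/512, 455/256, 57/32, 29/16, 15/8, 2 } — 14537/8192

14537/8192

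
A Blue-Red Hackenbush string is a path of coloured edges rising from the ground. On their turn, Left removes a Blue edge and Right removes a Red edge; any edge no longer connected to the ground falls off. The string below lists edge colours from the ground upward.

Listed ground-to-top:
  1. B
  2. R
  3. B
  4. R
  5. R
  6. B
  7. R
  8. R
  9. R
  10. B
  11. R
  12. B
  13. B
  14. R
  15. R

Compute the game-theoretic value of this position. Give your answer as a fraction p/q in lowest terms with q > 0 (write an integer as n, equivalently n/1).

Prefix values for B R B R R B R R R B R B B R R via {L|R} + simplicity:
edge 1 of 15 (B): { 0 | · } — 1
edge 2 of 15 (R): { 0 | 1 } — 1/2
edge 3 of 15 (B): { 0,1/2 | 1 } — 3/4
edge 4 of 15 (R): { 0,1/2 | 3/4,1 } — 5/8
edge 5 of 15 (R): { 0,1/2 | 5/8,3/4,1 } — 9/16
edge 6 of 15 (B): { 0,1/2,9/16 | 5/8,3/4,1 } — 19/32
edge 7 of 15 (R): { 0,1/2,9/16 | 19/32,5/8,3/4,1 } — 37/64
edge 8 of 15 (R): { 0,1/2,9/16 | 37/64,19/32,5/8,3/4,1 } — 73/128
edge 9 of 15 (R): { 0,1/2,9/16 | 73/128,37/64,19/32,5/8,3/4,1 } — 145/256
edge 10 of 15 (B): { 0,1/2,9/16,145/256 | 73/128,37/64,19/32,5/8,3/4,1 } — 291/512
edge 11 of 15 (R): { 0,1/2,9/16,145/256 | 291/512,73/128,37/64,19/32,5/8,3/4,1 } — 581/1024
edge 12 of 15 (B): { 0,1/2,9/16,145/256,581/1024 | 291/512,73/128,37/64,19/32,5/8,3/4,1 } — 1163/2048
edge 13 of 15 (B): { 0,1/2,9/16,145/256,581/1024,1163/2048 | 291/512,73/128,37/64,19/32,5/8,3/4,1 } — 2327/4096
edge 14 of 15 (R): { 0,1/2,9/16,145/256,581/1024,1163/2048 | 2327/4096,291/512,73/128,37/64,19/32,5/8,3/4,1 } — 4653/8192
edge 15 of 15 (R): { 0,1/2,9/16,145/256,581/1024,1163/2048 | 4653/8192,2327/4096,291/512,73/128,37/64,19/32,5/8,3/4,1 } — 9305/16384

9305/16384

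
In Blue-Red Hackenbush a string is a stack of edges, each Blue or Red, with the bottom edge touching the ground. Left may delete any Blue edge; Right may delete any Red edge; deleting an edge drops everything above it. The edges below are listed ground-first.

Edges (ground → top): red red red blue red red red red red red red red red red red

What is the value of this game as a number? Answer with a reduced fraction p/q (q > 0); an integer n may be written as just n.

Recurse on prefixes of the 15-edge string red red red blue red red red red red red red red red red red:
val(r) = { · | 0 } = -1
val(rr) = { · | -1 0 } = -2
val(rrr) = { · | -2 -1 0 } = -3
val(rrrb) = { -3 | -2 -1 0 } = -5/2
val(rrrbr) = { -3 | -5/2 -2 -1 0 } = -11/4
val(rrrbrr) = { -3 | -11/4 -5/2 -2 -1 0 } = -23/8
val(rrrbrrr) = { -3 | -23/8 -11/4 -5/2 -2 -1 0 } = -47/16
val(rrrbrrrr) = { -3 | -47/16 -23/8 -11/4 -5/2 -2 -1 0 } = -95/32
val(rrrbrrrrr) = { -3 | -95/32 -47/16 -23/8 -11/4 -5/2 -2 -1 0 } = -191/64
val(rrrbrrrrrr) = { -3 | -191/64 -95/32 -47/16 -23/8 -11/4 -5/2 -2 -1 0 } = -383/128
val(rrrbrrrrrrr) = { -3 | -383/128 -191/64 -95/32 -47/16 -23/8 -11/4 -5/2 -2 -1 0 } = -767/256
val(rrrbrrrrrrrr) = { -3 | -767/256 -383/128 -191/64 -95/32 -47/16 -23/8 -11/4 -5/2 -2 -1 0 } = -1535/512
val(rrrbrrrrrrrrr) = { -3 | -1535/512 -767/256 -383/128 -191/64 -95/32 -47/16 -23/8 -11/4 -5/2 -2 -1 0 } = -3071/1024
val(rrrbrrrrrrrrrr) = { -3 | -3071/1024 -1535/512 -767/256 -383/128 -191/64 -95/32 -47/16 -23/8 -11/4 -5/2 -2 -1 0 } = -6143/2048
val(rrrbrrrrrrrrrrr) = { -3 | -6143/2048 -3071/1024 -1535/512 -767/256 -383/128 -191/64 -95/32 -47/16 -23/8 -11/4 -5/2 -2 -1 0 } = -12287/4096

-12287/4096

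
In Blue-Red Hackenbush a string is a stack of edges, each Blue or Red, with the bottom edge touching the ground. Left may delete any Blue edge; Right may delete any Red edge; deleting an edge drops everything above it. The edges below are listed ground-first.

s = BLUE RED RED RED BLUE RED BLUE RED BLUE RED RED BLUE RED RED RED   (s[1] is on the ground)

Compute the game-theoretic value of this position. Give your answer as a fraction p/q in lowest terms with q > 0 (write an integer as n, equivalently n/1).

Recurse on prefixes of the 15-edge string BLUE RED RED RED BLUE RED BLUE RED BLUE RED RED BLUE RED RED RED:
G_1 [B]  L=[0]  R=[—]  ⇒ 1
G_2 [BR]  L=[0]  R=[1]  ⇒ 1/2
G_3 [BRR]  L=[0]  R=[1/2,1]  ⇒ 1/4
G_4 [BRRR]  L=[0]  R=[1/4,1/2,1]  ⇒ 1/8
G_5 [BRRRB]  L=[0,1/8]  R=[1/4,1/2,1]  ⇒ 3/16
G_6 [BRRRBR]  L=[0,1/8]  R=[3/16,1/4,1/2,1]  ⇒ 5/32
G_7 [BRRRBRB]  L=[0,1/8,5/32]  R=[3/16,1/4,1/2,1]  ⇒ 11/64
G_8 [BRRRBRBR]  L=[0,1/8,5/32]  R=[11/64,3/16,1/4,1/2,1]  ⇒ 21/128
G_9 [BRRRBRBRB]  L=[0,1/8,5/32,21/128]  R=[11/64,3/16,1/4,1/2,1]  ⇒ 43/256
G_10 [BRRRBRBRBR]  L=[0,1/8,5/32,21/128]  R=[43/256,11/64,3/16,1/4,1/2,1]  ⇒ 85/512
G_11 [BRRRBRBRBRR]  L=[0,1/8,5/32,21/128]  R=[85/512,43/256,11/64,3/16,1/4,1/2,1]  ⇒ 169/1024
G_12 [BRRRBRBRBRRB]  L=[0,1/8,5/32,21/128,169/1024]  R=[85/512,43/256,11/64,3/16,1/4,1/2,1]  ⇒ 339/2048
G_13 [BRRRBRBRBRRBR]  L=[0,1/8,5/32,21/128,169/1024]  R=[339/2048,85/512,43/256,11/64,3/16,1/4,1/2,1]  ⇒ 677/4096
G_14 [BRRRBRBRBRRBRR]  L=[0,1/8,5/32,21/128,169/1024]  R=[677/4096,339/2048,85/512,43/256,11/64,3/16,1/4,1/2,1]  ⇒ 1353/8192
G_15 [BRRRBRBRBRRBRRR]  L=[0,1/8,5/32,21/128,169/1024]  R=[1353/8192,677/4096,339/2048,85/512,43/256,11/64,3/16,1/4,1/2,1]  ⇒ 2705/16384

2705/16384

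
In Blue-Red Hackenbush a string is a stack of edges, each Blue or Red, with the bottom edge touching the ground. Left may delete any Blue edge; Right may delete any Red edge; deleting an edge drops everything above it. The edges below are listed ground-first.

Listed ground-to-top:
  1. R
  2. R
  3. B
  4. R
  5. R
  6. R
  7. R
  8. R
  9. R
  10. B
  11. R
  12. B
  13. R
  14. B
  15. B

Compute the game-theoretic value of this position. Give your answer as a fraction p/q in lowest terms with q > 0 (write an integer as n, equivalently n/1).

-16297/8192

Recurse on prefixes of the 15-edge string R R B R R R R R R B R B R B B:
step 1: add R to get R; options L={ (no moves) } R={ 0 } → -1
step 2: add R to get RR; options L={ (no moves) } R={ -1, 0 } → -2
step 3: add B to get RRB; options L={ -2 } R={ -1, 0 } → -3/2
step 4: add R to get RRBR; options L={ -2 } R={ -3/2, -1, 0 } → -7/4
step 5: add R to get RRBRR; options L={ -2 } R={ -7/4, -3/2, -1, 0 } → -15/8
step 6: add R to get RRBRRR; options L={ -2 } R={ -15/8, -7/4, -3/2, -1, 0 } → -31/16
step 7: add R to get RRBRRRR; options L={ -2 } R={ -31/16, -15/8, -7/4, -3/2, -1, 0 } → -63/32
step 8: add R to get RRBRRRRR; options L={ -2 } R={ -63/32, -31/16, -15/8, -7/4, -3/2, -1, 0 } → -127/64
step 9: add R to get RRBRRRRRR; options L={ -2 } R={ -127/64, -63/32, -31/16, -15/8, -7/4, -3/2, -1, 0 } → -255/128
step 10: add B to get RRBRRRRRRB; options L={ -2, -255/128 } R={ -127/64, -63/32, -31/16, -15/8, -7/4, -3/2, -1, 0 } → -509/256
step 11: add R to get RRBRRRRRRBR; options L={ -2, -255/128 } R={ -509/256, -127/64, -63/32, -31/16, -15/8, -7/4, -3/2, -1, 0 } → -1019/512
step 12: add B to get RRBRRRRRRBRB; options L={ -2, -255/128, -1019/512 } R={ -509/256, -127/64, -63/32, -31/16, -15/8, -7/4, -3/2, -1, 0 } → -2037/1024
step 13: add R to get RRBRRRRRRBRBR; options L={ -2, -255/128, -1019/512 } R={ -2037/1024, -509/256, -127/64, -63/32, -31/16, -15/8, -7/4, -3/2, -1, 0 } → -4075/2048
step 14: add B to get RRBRRRRRRBRBRB; options L={ -2, -255/128, -1019/512, -4075/2048 } R={ -2037/1024, -509/256, -127/64, -63/32, -31/16, -15/8, -7/4, -3/2, -1, 0 } → -8149/4096
step 15: add B to get RRBRRRRRRBRBRBB; options L={ -2, -255/128, -1019/512, -4075/2048, -8149/4096 } R={ -2037/1024, -509/256, -127/64, -63/32, -31/16, -15/8, -7/4, -3/2, -1, 0 } → -16297/8192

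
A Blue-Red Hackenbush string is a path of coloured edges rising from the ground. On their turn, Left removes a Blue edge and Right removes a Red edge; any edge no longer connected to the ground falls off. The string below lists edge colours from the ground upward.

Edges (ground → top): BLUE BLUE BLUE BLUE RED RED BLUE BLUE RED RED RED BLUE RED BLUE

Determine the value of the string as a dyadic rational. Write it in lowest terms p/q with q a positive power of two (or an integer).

3467/1024

value_1 [B]  L=[0]  R=[—]  ⇒ 1
value_2 [BB]  L=[0 1]  R=[—]  ⇒ 2
value_3 [BBB]  L=[0 1 2]  R=[—]  ⇒ 3
value_4 [BBBB]  L=[0 1 2 3]  R=[—]  ⇒ 4
value_5 [BBBBR]  L=[0 1 2 3]  R=[4]  ⇒ 7/2
value_6 [BBBBRR]  L=[0 1 2 3]  R=[7/2 4]  ⇒ 13/4
value_7 [BBBBRRB]  L=[0 1 2 3 13/4]  R=[7/2 4]  ⇒ 27/8
value_8 [BBBBRRBB]  L=[0 1 2 3 13/4 27/8]  R=[7/2 4]  ⇒ 55/16
value_9 [BBBBRRBBR]  L=[0 1 2 3 13/4 27/8]  R=[55/16 7/2 4]  ⇒ 109/32
value_10 [BBBBRRBBRR]  L=[0 1 2 3 13/4 27/8]  R=[109/32 55/16 7/2 4]  ⇒ 217/64
value_11 [BBBBRRBBRRR]  L=[0 1 2 3 13/4 27/8]  R=[217/64 109/32 55/16 7/2 4]  ⇒ 433/128
value_12 [BBBBRRBBRRRB]  L=[0 1 2 3 13/4 27/8 433/128]  R=[217/64 109/32 55/16 7/2 4]  ⇒ 867/256
value_13 [BBBBRRBBRRRBR]  L=[0 1 2 3 13/4 27/8 433/128]  R=[867/256 217/64 109/32 55/16 7/2 4]  ⇒ 1733/512
value_14 [BBBBRRBBRRRBRB]  L=[0 1 2 3 13/4 27/8 433/128 1733/512]  R=[867/256 217/64 109/32 55/16 7/2 4]  ⇒ 3467/1024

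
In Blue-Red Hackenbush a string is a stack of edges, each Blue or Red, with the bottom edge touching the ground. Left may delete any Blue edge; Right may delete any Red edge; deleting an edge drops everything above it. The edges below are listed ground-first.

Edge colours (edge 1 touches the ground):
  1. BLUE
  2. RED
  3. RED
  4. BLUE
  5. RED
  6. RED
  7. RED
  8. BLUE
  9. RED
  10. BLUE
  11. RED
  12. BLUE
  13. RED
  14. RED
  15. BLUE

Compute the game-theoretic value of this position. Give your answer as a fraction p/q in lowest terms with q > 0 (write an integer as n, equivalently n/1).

4435/16384

1 of 15 · B · max L 0 · min R +∞ = 1
2 of 15 · BR · max L 0 · min R 1 = 1/2
3 of 15 · BRR · max L 0 · min R 1/2 = 1/4
4 of 15 · BRRB · max L 1/4 · min R 1/2 = 3/8
5 of 15 · BRRBR · max L 1/4 · min R 3/8 = 5/16
6 of 15 · BRRBRR · max L 1/4 · min R 5/16 = 9/32
7 of 15 · BRRBRRR · max L 1/4 · min R 9/32 = 17/64
8 of 15 · BRRBRRRB · max L 17/64 · min R 9/32 = 35/128
9 of 15 · BRRBRRRBR · max L 17/64 · min R 35/128 = 69/256
10 of 15 · BRRBRRRBRB · max L 69/256 · min R 35/128 = 139/512
11 of 15 · BRRBRRRBRBR · max L 69/256 · min R 139/512 = 277/1024
12 of 15 · BRRBRRRBRBRB · max L 277/1024 · min R 139/512 = 555/2048
13 of 15 · BRRBRRRBRBRBR · max L 277/1024 · min R 555/2048 = 1109/4096
14 of 15 · BRRBRRRBRBRBRR · max L 277/1024 · min R 1109/4096 = 2217/8192
15 of 15 · BRRBRRRBRBRBRRB · max L 2217/8192 · min R 1109/4096 = 4435/16384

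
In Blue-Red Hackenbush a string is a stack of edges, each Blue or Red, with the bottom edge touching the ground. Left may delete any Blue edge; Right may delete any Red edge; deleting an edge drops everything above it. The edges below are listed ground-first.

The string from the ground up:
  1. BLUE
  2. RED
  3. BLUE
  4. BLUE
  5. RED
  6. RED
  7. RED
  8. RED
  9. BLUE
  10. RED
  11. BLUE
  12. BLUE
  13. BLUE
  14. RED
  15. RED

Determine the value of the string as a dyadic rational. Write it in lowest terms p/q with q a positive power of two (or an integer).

1 of 15 · B · max L 0 · min R +∞ — 1
2 of 15 · BR · max L 0 · min R 1 — 1/2
3 of 15 · BRB · max L 1/2 · min R 1 — 3/4
4 of 15 · BRBB · max L 3/4 · min R 1 — 7/8
5 of 15 · BRBBR · max L 3/4 · min R 7/8 — 13/16
6 of 15 · BRBBRR · max L 3/4 · min R 13/16 — 25/32
7 of 15 · BRBBRRR · max L 3/4 · min R 25/32 — 49/64
8 of 15 · BRBBRRRR · max L 3/4 · min R 49/64 — 97/128
9 of 15 · BRBBRRRRB · max L 97/128 · min R 49/64 — 195/256
10 of 15 · BRBBRRRRBR · max L 97/128 · min R 195/256 — 389/512
11 of 15 · BRBBRRRRBRB · max L 389/512 · min R 195/256 — 779/1024
12 of 15 · BRBBRRRRBRBB · max L 779/1024 · min R 195/256 — 1559/2048
13 of 15 · BRBBRRRRBRBBB · max L 1559/2048 · min R 195/256 — 3119/4096
14 of 15 · BRBBRRRRBRBBBR · max L 1559/2048 · min R 3119/4096 — 6237/8192
15 of 15 · BRBBRRRRBRBBBRR · max L 1559/2048 · min R 6237/8192 — 12473/16384

12473/16384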